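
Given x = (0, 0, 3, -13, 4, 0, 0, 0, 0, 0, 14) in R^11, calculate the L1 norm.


Non-zero entries: [(2, 3), (3, -13), (4, 4), (10, 14)]
Absolute values: [3, 13, 4, 14]
||x||_1 = sum = 34.

34


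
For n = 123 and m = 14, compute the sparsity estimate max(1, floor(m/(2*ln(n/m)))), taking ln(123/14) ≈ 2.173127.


n/m = 123/14.
ln(n/m) ≈ 2.173127.
2*ln(n/m) ≈ 4.346254.
m/(2*ln(n/m)) ≈ 14/4.346254 ≈ 3.2212.
floor = 3.
k_max = max(1, 3) = 3.

3


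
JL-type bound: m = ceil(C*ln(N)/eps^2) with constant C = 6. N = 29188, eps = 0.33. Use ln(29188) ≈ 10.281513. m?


ln(29188) ≈ 10.281513.
eps^2 = 0.33^2 = 0.1089.
C*ln(N)/eps^2 ≈ 6*10.281513/0.1089 ≈ 566.4745.
m = ceil(566.4745) = 567.

567


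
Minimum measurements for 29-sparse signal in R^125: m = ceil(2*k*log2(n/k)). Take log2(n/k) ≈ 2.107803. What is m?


log2(n/k) = log2(125/29) ≈ 2.107803.
2*k*log2(n/k) ≈ 2*29*2.107803 = 122.252574.
m = ceil(122.252574) = 123.

123


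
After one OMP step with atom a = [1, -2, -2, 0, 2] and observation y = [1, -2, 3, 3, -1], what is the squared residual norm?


a^T a = 13.
a^T y = -3.
coeff = -3/13 = -3/13.
||r||^2 = 303/13.

303/13


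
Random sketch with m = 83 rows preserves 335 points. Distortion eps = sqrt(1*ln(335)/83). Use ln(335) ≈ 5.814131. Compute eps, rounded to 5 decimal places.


ln(335) ≈ 5.814131.
1*ln(N)/m ≈ 1*5.814131/83 ≈ 0.07004977.
eps = sqrt(0.07004977) ≈ 0.2646692 ≈ 0.26467.

0.26467


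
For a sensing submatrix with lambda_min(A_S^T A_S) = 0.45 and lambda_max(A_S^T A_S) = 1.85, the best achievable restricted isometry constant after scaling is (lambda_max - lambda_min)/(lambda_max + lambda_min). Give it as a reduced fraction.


lambda_max - lambda_min = 1.85 - 0.45 = 1.40.
lambda_max + lambda_min = 1.85 + 0.45 = 2.30.
delta = 1.40/2.30 = 140/230 = 14/23.

14/23


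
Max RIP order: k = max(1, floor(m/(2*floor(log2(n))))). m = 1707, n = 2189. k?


floor(log2(2189)) = 11.
2*11 = 22.
m/(2*floor(log2(n))) = 1707/22 ≈ 77.5909.
floor = 77.
k = max(1, 77) = 77.

77


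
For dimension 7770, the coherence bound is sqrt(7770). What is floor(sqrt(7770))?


88^2 = 7744 <= 7770 < 7921 = 89^2, so 88 <= sqrt(7770) < 89.
floor(sqrt(7770)) = 88.

88


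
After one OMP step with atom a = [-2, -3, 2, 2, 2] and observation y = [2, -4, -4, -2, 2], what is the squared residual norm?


a^T a = 25.
a^T y = 0.
coeff = 0/25 = 0.
||r||^2 = 44.

44


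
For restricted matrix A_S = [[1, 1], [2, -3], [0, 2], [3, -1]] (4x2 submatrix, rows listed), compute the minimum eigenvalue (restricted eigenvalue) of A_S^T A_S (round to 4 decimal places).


A_S^T A_S = [[14, -8], [-8, 15]].
trace = 29.
det = 146.
disc = trace^2 - 4*det = 841 - 4*146 = 257.
sqrt(257) ≈ 16.031220.
lam_min = (29 - sqrt(257))/2 ≈ (29 - 16.031220)/2 = 6.48439 ≈ 6.4844.

6.4844


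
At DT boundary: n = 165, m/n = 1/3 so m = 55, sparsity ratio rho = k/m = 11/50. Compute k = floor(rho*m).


m = 1/3*165 = 55.
rho = 11/50.
rho*m = 11/50*55 = 12.1.
k = floor(12.1) = 12.

12


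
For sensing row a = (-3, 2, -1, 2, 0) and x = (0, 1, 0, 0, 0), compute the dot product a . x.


Non-zero terms: ['2*1']
Products: [2]
y = sum = 2.

2


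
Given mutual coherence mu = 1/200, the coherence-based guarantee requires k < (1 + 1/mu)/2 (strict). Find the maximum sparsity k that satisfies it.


1/mu = 200.
1 + 1/mu = 201.
(1 + 1/mu)/2 = 100.5 is not an integer, so k_max = floor(100.5) = 100.

100


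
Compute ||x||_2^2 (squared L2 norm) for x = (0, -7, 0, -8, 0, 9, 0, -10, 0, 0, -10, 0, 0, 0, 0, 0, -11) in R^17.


Non-zero entries: [(1, -7), (3, -8), (5, 9), (7, -10), (10, -10), (16, -11)]
Squares: [49, 64, 81, 100, 100, 121]
||x||_2^2 = sum = 515.

515


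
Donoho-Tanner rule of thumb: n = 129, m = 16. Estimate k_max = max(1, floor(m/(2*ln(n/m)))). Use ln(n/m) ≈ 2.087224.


n/m = 129/16.
ln(n/m) ≈ 2.087224.
2*ln(n/m) ≈ 4.174448.
m/(2*ln(n/m)) ≈ 16/4.174448 ≈ 3.8328.
floor = 3.
k_max = max(1, 3) = 3.

3


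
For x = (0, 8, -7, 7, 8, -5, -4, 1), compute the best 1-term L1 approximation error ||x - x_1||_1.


Sorted |x_i| descending: [8, 8, 7, 7, 5, 4, 1, 0]
Keep top 1: [8]
Tail entries: [8, 7, 7, 5, 4, 1, 0]
L1 error = sum of tail = 32.

32


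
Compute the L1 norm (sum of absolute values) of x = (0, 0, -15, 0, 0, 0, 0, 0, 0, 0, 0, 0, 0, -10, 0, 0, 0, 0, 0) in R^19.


Non-zero entries: [(2, -15), (13, -10)]
Absolute values: [15, 10]
||x||_1 = sum = 25.

25


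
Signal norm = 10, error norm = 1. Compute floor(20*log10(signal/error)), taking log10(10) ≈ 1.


||x||/||e|| = 10/1 = 10.
log10(10) ≈ 1.
20*log10(||x||/||e||) ≈ 20*1 = 20.
floor(20) = 20.

20


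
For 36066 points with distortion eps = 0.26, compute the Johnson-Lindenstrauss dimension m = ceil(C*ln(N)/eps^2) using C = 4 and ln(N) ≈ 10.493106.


ln(36066) ≈ 10.493106.
eps^2 = 0.26^2 = 0.0676.
C*ln(N)/eps^2 ≈ 4*10.493106/0.0676 ≈ 620.8938.
m = ceil(620.8938) = 621.

621


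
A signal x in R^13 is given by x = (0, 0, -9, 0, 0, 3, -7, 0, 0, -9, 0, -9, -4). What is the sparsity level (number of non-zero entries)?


Non-zero positions: [2, 5, 6, 9, 11, 12].
Sparsity = 6.

6


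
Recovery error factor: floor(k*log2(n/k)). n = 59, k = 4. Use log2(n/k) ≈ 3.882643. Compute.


log2(n/k) = log2(59/4) ≈ 3.882643.
k*log2(n/k) ≈ 4*3.882643 = 15.530572.
floor(15.530572) = 15.

15


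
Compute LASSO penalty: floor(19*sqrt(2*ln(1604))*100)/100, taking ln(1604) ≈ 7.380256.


ln(1604) ≈ 7.380256.
2*ln(n) ≈ 14.760512.
sqrt(2*ln(n)) ≈ sqrt(14.760512) ≈ 3.841941.
lambda ≈ 19*3.841941 = 72.996879.
floor(lambda*100)/100 = 72.99.

72.99


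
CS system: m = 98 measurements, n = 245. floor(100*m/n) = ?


100*m/n = 100*98/245 ≈ 40.0.
floor = 40.

40


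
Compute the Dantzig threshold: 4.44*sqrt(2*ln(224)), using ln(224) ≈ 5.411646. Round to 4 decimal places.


ln(224) ≈ 5.411646.
2*ln(n) ≈ 10.823292.
sqrt(2*ln(n)) ≈ sqrt(10.823292) ≈ 3.289877.
threshold ≈ 4.44*3.289877 = 14.60705388 ≈ 14.6071.

14.6071


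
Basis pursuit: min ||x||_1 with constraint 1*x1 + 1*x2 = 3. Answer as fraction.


Axis intercepts:
  x1 = 3, x2 = 0: L1 = 3
  x1 = 0, x2 = 3: L1 = 3
x* = (3, 0)
||x*||_1 = 3.

3


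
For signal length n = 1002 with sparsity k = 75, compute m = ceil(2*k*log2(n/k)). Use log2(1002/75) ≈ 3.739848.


log2(n/k) = log2(1002/75) ≈ 3.739848.
2*k*log2(n/k) ≈ 2*75*3.739848 = 560.9772.
m = ceil(560.9772) = 561.

561


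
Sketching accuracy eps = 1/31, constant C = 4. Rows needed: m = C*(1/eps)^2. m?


1/eps = 31.
(1/eps)^2 = 961.
m = 4*961 = 3844.

3844


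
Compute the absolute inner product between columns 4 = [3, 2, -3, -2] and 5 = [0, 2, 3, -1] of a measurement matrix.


Inner product: 3*0 + 2*2 + -3*3 + -2*-1
Products: [0, 4, -9, 2]
Sum = -3.
|dot| = 3.

3


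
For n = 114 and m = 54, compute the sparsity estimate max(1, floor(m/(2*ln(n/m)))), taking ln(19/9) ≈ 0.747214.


n/m = 114/54 = 19/9.
ln(n/m) ≈ 0.747214.
2*ln(n/m) ≈ 1.494428.
m/(2*ln(n/m)) ≈ 54/1.494428 ≈ 36.1342.
floor = 36.
k_max = max(1, 36) = 36.

36


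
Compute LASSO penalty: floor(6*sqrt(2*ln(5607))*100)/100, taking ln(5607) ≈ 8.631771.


ln(5607) ≈ 8.631771.
2*ln(n) ≈ 17.263542.
sqrt(2*ln(n)) ≈ sqrt(17.263542) ≈ 4.154942.
lambda ≈ 6*4.154942 = 24.929652.
floor(lambda*100)/100 = 24.92.

24.92


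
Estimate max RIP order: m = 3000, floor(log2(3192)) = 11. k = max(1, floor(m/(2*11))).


floor(log2(3192)) = 11.
2*11 = 22.
m/(2*floor(log2(n))) = 3000/22 ≈ 136.3636.
floor = 136.
k = max(1, 136) = 136.

136


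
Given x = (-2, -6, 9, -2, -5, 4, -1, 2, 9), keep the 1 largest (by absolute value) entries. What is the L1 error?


Sorted |x_i| descending: [9, 9, 6, 5, 4, 2, 2, 2, 1]
Keep top 1: [9]
Tail entries: [9, 6, 5, 4, 2, 2, 2, 1]
L1 error = sum of tail = 31.

31


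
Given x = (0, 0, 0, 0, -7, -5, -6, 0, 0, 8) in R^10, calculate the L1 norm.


Non-zero entries: [(4, -7), (5, -5), (6, -6), (9, 8)]
Absolute values: [7, 5, 6, 8]
||x||_1 = sum = 26.

26


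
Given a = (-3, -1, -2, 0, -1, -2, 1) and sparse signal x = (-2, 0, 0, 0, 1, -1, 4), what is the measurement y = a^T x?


Non-zero terms: ['-3*-2', '-1*1', '-2*-1', '1*4']
Products: [6, -1, 2, 4]
y = sum = 11.

11


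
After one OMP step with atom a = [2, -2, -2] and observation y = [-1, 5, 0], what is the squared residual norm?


a^T a = 12.
a^T y = -12.
coeff = -12/12 = -1.
||r||^2 = 14.

14


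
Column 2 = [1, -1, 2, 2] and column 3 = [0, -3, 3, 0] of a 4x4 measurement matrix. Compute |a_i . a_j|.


Inner product: 1*0 + -1*-3 + 2*3 + 2*0
Products: [0, 3, 6, 0]
Sum = 9.
|dot| = 9.

9


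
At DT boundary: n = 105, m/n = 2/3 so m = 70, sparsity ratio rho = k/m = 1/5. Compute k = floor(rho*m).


m = 2/3*105 = 70.
rho = 1/5.
rho*m = 1/5*70 = 14.
k = floor(14) = 14.

14


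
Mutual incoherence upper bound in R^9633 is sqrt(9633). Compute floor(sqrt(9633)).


98^2 = 9604 <= 9633 < 9801 = 99^2, so 98 <= sqrt(9633) < 99.
floor(sqrt(9633)) = 98.

98


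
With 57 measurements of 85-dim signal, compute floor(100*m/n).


100*m/n = 100*57/85 ≈ 67.0588.
floor = 67.

67


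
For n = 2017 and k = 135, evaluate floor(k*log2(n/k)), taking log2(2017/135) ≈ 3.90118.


log2(n/k) = log2(2017/135) ≈ 3.90118.
k*log2(n/k) ≈ 135*3.90118 = 526.6593.
floor(526.6593) = 526.

526


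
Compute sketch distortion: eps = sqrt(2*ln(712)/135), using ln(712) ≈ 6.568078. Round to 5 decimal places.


ln(712) ≈ 6.568078.
2*ln(N)/m ≈ 2*6.568078/135 ≈ 0.09730486.
eps = sqrt(0.09730486) ≈ 0.3119373 ≈ 0.31194.

0.31194


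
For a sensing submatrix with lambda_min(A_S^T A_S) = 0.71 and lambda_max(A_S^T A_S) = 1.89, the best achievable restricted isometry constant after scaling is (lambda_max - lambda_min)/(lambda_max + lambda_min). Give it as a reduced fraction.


lambda_max - lambda_min = 1.89 - 0.71 = 1.18.
lambda_max + lambda_min = 1.89 + 0.71 = 2.60.
delta = 1.18/2.60 = 118/260 = 59/130.

59/130


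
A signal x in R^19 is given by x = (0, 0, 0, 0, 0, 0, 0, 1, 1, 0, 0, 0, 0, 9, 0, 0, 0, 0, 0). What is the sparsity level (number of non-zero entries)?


Non-zero positions: [7, 8, 13].
Sparsity = 3.

3


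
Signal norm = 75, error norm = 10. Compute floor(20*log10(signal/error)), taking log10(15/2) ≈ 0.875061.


||x||/||e|| = 75/10 = 15/2.
log10(15/2) ≈ 0.875061.
20*log10(||x||/||e||) ≈ 20*0.875061 = 17.50122.
floor(17.50122) = 17.

17


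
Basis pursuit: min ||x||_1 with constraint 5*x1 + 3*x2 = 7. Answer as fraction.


Axis intercepts:
  x1 = 7/5, x2 = 0: L1 = 7/5
  x1 = 0, x2 = 7/3: L1 = 7/3
x* = (7/5, 0)
||x*||_1 = 7/5.

7/5


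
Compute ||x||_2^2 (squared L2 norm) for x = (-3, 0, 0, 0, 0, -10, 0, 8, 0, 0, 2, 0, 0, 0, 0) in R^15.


Non-zero entries: [(0, -3), (5, -10), (7, 8), (10, 2)]
Squares: [9, 100, 64, 4]
||x||_2^2 = sum = 177.

177


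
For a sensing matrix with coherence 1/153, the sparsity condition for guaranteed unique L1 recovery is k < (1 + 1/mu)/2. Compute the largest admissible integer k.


1/mu = 153.
1 + 1/mu = 154.
(1 + 1/mu)/2 = 77 is an integer and the inequality is strict, so k_max = 77 - 1 = 76.

76


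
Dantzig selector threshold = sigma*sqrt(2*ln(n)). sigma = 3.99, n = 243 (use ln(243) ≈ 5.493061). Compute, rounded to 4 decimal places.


ln(243) ≈ 5.493061.
2*ln(n) ≈ 10.986122.
sqrt(2*ln(n)) ≈ sqrt(10.986122) ≈ 3.314532.
threshold ≈ 3.99*3.314532 = 13.22498268 ≈ 13.2250.

13.2250


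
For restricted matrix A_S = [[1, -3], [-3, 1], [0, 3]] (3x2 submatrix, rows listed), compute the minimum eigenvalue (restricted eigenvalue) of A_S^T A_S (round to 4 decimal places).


A_S^T A_S = [[10, -6], [-6, 19]].
trace = 29.
det = 154.
disc = trace^2 - 4*det = 841 - 4*154 = 225.
sqrt(225) = 15.
lam_min = (29 - 15)/2 = 7 = 7.0000.

7.0000


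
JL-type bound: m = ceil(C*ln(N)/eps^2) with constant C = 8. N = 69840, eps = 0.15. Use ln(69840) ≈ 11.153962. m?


ln(69840) ≈ 11.153962.
eps^2 = 0.15^2 = 0.0225.
C*ln(N)/eps^2 ≈ 8*11.153962/0.0225 ≈ 3965.8532.
m = ceil(3965.8532) = 3966.

3966


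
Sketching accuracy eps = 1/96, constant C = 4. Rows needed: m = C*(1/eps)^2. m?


1/eps = 96.
(1/eps)^2 = 9216.
m = 4*9216 = 36864.

36864


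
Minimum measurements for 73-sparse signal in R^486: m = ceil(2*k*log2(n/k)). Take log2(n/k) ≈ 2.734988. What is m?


log2(n/k) = log2(486/73) ≈ 2.734988.
2*k*log2(n/k) ≈ 2*73*2.734988 = 399.308248.
m = ceil(399.308248) = 400.

400


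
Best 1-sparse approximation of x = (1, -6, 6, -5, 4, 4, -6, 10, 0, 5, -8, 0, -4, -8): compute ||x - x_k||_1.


Sorted |x_i| descending: [10, 8, 8, 6, 6, 6, 5, 5, 4, 4, 4, 1, 0, 0]
Keep top 1: [10]
Tail entries: [8, 8, 6, 6, 6, 5, 5, 4, 4, 4, 1, 0, 0]
L1 error = sum of tail = 57.

57


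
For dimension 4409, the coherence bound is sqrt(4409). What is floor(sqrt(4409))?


66^2 = 4356 <= 4409 < 4489 = 67^2, so 66 <= sqrt(4409) < 67.
floor(sqrt(4409)) = 66.

66


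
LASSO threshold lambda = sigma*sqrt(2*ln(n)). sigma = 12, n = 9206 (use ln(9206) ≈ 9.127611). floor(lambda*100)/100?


ln(9206) ≈ 9.127611.
2*ln(n) ≈ 18.255222.
sqrt(2*ln(n)) ≈ sqrt(18.255222) ≈ 4.272613.
lambda ≈ 12*4.272613 = 51.271356.
floor(lambda*100)/100 = 51.27.

51.27


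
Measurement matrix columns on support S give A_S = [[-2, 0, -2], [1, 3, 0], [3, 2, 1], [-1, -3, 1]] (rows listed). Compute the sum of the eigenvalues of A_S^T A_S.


Sum of eigenvalues of A_S^T A_S = trace(A_S^T A_S) = sum of squared column norms of A_S.
A_S^T A_S diagonal: [15, 22, 6].
trace = 15 + 22 + 6 = 43.

43


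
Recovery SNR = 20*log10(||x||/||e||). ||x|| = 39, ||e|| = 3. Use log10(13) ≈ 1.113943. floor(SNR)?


||x||/||e|| = 39/3 = 13.
log10(13) ≈ 1.113943.
20*log10(||x||/||e||) ≈ 20*1.113943 = 22.27886.
floor(22.27886) = 22.

22


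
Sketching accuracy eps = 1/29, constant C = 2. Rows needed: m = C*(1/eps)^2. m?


1/eps = 29.
(1/eps)^2 = 841.
m = 2*841 = 1682.

1682


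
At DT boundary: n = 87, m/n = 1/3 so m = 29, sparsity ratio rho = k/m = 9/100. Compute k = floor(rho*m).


m = 1/3*87 = 29.
rho = 9/100.
rho*m = 9/100*29 = 2.61.
k = floor(2.61) = 2.

2


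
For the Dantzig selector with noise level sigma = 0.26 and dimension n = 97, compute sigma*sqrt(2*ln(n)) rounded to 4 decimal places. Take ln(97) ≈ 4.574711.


ln(97) ≈ 4.574711.
2*ln(n) ≈ 9.149422.
sqrt(2*ln(n)) ≈ sqrt(9.149422) ≈ 3.024801.
threshold ≈ 0.26*3.024801 = 0.78644826 ≈ 0.7864.

0.7864


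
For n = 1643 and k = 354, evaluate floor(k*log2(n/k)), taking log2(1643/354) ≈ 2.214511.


log2(n/k) = log2(1643/354) ≈ 2.214511.
k*log2(n/k) ≈ 354*2.214511 = 783.936894.
floor(783.936894) = 783.

783


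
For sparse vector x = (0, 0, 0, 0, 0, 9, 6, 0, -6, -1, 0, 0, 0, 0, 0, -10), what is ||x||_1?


Non-zero entries: [(5, 9), (6, 6), (8, -6), (9, -1), (15, -10)]
Absolute values: [9, 6, 6, 1, 10]
||x||_1 = sum = 32.

32


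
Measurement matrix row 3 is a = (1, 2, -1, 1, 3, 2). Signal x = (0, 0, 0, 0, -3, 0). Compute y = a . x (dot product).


Non-zero terms: ['3*-3']
Products: [-9]
y = sum = -9.

-9


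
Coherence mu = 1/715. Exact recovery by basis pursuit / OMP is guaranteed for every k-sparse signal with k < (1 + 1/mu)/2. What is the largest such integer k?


1/mu = 715.
1 + 1/mu = 716.
(1 + 1/mu)/2 = 358 is an integer and the inequality is strict, so k_max = 358 - 1 = 357.

357


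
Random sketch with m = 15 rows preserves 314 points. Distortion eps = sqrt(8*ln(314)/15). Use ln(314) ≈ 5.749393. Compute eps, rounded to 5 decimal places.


ln(314) ≈ 5.749393.
8*ln(N)/m ≈ 8*5.749393/15 ≈ 3.06634293.
eps = sqrt(3.06634293) ≈ 1.7510976 ≈ 1.75110.

1.75110


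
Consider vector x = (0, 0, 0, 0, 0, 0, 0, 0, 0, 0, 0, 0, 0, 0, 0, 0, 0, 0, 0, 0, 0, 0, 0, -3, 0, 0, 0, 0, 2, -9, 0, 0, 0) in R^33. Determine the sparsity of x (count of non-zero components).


Non-zero positions: [23, 28, 29].
Sparsity = 3.

3


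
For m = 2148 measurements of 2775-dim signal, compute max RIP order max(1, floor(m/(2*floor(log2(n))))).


floor(log2(2775)) = 11.
2*11 = 22.
m/(2*floor(log2(n))) = 2148/22 ≈ 97.6364.
floor = 97.
k = max(1, 97) = 97.

97


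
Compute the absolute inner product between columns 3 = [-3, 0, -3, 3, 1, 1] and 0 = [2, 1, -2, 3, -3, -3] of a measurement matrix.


Inner product: -3*2 + 0*1 + -3*-2 + 3*3 + 1*-3 + 1*-3
Products: [-6, 0, 6, 9, -3, -3]
Sum = 3.
|dot| = 3.

3


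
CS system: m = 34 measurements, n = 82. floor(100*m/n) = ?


100*m/n = 100*34/82 ≈ 41.4634.
floor = 41.

41


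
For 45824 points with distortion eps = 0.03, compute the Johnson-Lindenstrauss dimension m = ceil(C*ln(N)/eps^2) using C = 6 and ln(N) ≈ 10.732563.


ln(45824) ≈ 10.732563.
eps^2 = 0.03^2 = 0.0009.
C*ln(N)/eps^2 ≈ 6*10.732563/0.0009 ≈ 71550.42.
m = ceil(71550.42) = 71551.

71551


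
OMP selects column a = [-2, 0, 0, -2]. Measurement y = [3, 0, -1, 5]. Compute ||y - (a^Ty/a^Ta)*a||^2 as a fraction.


a^T a = 8.
a^T y = -16.
coeff = -16/8 = -2.
||r||^2 = 3.

3


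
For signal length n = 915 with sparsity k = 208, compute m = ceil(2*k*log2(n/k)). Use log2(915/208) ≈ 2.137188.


log2(n/k) = log2(915/208) ≈ 2.137188.
2*k*log2(n/k) ≈ 2*208*2.137188 = 889.070208.
m = ceil(889.070208) = 890.

890


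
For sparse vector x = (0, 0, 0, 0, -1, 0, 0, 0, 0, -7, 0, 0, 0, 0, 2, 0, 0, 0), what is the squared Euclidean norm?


Non-zero entries: [(4, -1), (9, -7), (14, 2)]
Squares: [1, 49, 4]
||x||_2^2 = sum = 54.

54


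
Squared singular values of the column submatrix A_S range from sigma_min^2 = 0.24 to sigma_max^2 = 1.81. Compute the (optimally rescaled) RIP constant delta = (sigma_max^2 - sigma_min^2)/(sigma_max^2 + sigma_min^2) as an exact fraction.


lambda_max - lambda_min = 1.81 - 0.24 = 1.57.
lambda_max + lambda_min = 1.81 + 0.24 = 2.05.
delta = 1.57/2.05 = 157/205.

157/205


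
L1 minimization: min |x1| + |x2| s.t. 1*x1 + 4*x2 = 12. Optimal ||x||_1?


Axis intercepts:
  x1 = 12, x2 = 0: L1 = 12
  x1 = 0, x2 = 3: L1 = 3
x* = (0, 3)
||x*||_1 = 3.

3


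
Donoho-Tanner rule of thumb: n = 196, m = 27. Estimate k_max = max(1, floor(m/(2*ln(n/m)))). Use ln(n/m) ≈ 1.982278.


n/m = 196/27.
ln(n/m) ≈ 1.982278.
2*ln(n/m) ≈ 3.964556.
m/(2*ln(n/m)) ≈ 27/3.964556 ≈ 6.8103.
floor = 6.
k_max = max(1, 6) = 6.

6


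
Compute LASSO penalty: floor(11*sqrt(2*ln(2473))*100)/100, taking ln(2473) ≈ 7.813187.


ln(2473) ≈ 7.813187.
2*ln(n) ≈ 15.626374.
sqrt(2*ln(n)) ≈ sqrt(15.626374) ≈ 3.953021.
lambda ≈ 11*3.953021 = 43.483231.
floor(lambda*100)/100 = 43.48.

43.48


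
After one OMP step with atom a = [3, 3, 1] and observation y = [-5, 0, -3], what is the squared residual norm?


a^T a = 19.
a^T y = -18.
coeff = -18/19 = -18/19.
||r||^2 = 322/19.

322/19


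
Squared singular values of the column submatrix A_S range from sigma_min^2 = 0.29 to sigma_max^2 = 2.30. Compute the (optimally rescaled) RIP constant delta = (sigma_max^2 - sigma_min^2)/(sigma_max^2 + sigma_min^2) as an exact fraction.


lambda_max - lambda_min = 2.30 - 0.29 = 2.01.
lambda_max + lambda_min = 2.30 + 0.29 = 2.59.
delta = 2.01/2.59 = 201/259.

201/259


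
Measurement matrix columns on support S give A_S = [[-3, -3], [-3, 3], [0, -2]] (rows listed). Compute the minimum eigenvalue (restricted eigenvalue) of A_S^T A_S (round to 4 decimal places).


A_S^T A_S = [[18, 0], [0, 22]].
trace = 40.
det = 396.
disc = trace^2 - 4*det = 1600 - 4*396 = 16.
sqrt(16) = 4.
lam_min = (40 - 4)/2 = 18 = 18.0000.

18.0000


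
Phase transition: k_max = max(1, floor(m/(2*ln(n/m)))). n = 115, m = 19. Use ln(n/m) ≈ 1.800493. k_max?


n/m = 115/19.
ln(n/m) ≈ 1.800493.
2*ln(n/m) ≈ 3.600986.
m/(2*ln(n/m)) ≈ 19/3.600986 ≈ 5.2763.
floor = 5.
k_max = max(1, 5) = 5.

5


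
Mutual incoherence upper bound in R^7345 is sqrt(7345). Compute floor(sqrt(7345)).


85^2 = 7225 <= 7345 < 7396 = 86^2, so 85 <= sqrt(7345) < 86.
floor(sqrt(7345)) = 85.

85


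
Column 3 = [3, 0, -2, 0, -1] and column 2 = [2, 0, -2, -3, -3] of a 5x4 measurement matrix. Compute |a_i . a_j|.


Inner product: 3*2 + 0*0 + -2*-2 + 0*-3 + -1*-3
Products: [6, 0, 4, 0, 3]
Sum = 13.
|dot| = 13.

13


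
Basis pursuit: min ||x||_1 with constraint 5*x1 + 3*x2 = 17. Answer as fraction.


Axis intercepts:
  x1 = 17/5, x2 = 0: L1 = 17/5
  x1 = 0, x2 = 17/3: L1 = 17/3
x* = (17/5, 0)
||x*||_1 = 17/5.

17/5


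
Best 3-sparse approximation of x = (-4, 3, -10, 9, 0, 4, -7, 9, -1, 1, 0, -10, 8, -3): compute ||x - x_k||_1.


Sorted |x_i| descending: [10, 10, 9, 9, 8, 7, 4, 4, 3, 3, 1, 1, 0, 0]
Keep top 3: [10, 10, 9]
Tail entries: [9, 8, 7, 4, 4, 3, 3, 1, 1, 0, 0]
L1 error = sum of tail = 40.

40


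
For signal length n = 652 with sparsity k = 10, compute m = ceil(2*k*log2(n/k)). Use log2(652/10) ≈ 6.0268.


log2(n/k) = log2(652/10) ≈ 6.0268.
2*k*log2(n/k) ≈ 2*10*6.0268 = 120.536.
m = ceil(120.536) = 121.

121


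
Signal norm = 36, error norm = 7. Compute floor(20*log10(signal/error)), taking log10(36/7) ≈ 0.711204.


||x||/||e|| = 36/7.
log10(36/7) ≈ 0.711204.
20*log10(||x||/||e||) ≈ 20*0.711204 = 14.22408.
floor(14.22408) = 14.

14


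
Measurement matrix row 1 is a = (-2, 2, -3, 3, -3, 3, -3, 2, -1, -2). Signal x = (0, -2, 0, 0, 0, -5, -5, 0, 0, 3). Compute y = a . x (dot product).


Non-zero terms: ['2*-2', '3*-5', '-3*-5', '-2*3']
Products: [-4, -15, 15, -6]
y = sum = -10.

-10


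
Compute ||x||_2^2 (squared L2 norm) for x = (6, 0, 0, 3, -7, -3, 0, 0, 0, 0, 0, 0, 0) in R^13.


Non-zero entries: [(0, 6), (3, 3), (4, -7), (5, -3)]
Squares: [36, 9, 49, 9]
||x||_2^2 = sum = 103.

103


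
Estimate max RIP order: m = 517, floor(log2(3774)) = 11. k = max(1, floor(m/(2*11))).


floor(log2(3774)) = 11.
2*11 = 22.
m/(2*floor(log2(n))) = 517/22 ≈ 23.5.
floor = 23.
k = max(1, 23) = 23.

23


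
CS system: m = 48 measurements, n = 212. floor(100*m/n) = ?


100*m/n = 100*48/212 ≈ 22.6415.
floor = 22.

22


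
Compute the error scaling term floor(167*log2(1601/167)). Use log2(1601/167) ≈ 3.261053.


log2(n/k) = log2(1601/167) ≈ 3.261053.
k*log2(n/k) ≈ 167*3.261053 = 544.595851.
floor(544.595851) = 544.

544


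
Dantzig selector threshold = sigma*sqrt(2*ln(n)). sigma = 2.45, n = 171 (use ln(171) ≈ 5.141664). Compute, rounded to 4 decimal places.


ln(171) ≈ 5.141664.
2*ln(n) ≈ 10.283328.
sqrt(2*ln(n)) ≈ sqrt(10.283328) ≈ 3.206763.
threshold ≈ 2.45*3.206763 = 7.85656935 ≈ 7.8566.

7.8566


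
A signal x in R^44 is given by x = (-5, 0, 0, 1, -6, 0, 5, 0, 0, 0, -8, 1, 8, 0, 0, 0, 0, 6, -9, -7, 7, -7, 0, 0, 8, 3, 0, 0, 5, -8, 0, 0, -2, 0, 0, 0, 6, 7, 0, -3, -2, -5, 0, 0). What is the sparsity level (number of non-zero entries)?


Non-zero positions: [0, 3, 4, 6, 10, 11, 12, 17, 18, 19, 20, 21, 24, 25, 28, 29, 32, 36, 37, 39, 40, 41].
Sparsity = 22.

22


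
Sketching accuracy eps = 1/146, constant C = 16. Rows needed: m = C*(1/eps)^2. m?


1/eps = 146.
(1/eps)^2 = 21316.
m = 16*21316 = 341056.

341056


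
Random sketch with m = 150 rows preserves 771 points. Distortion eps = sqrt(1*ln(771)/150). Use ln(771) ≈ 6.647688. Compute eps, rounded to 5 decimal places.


ln(771) ≈ 6.647688.
1*ln(N)/m ≈ 1*6.647688/150 ≈ 0.04431792.
eps = sqrt(0.04431792) ≈ 0.2105182 ≈ 0.21052.

0.21052


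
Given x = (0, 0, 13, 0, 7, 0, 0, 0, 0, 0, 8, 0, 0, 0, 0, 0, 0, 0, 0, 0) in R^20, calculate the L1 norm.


Non-zero entries: [(2, 13), (4, 7), (10, 8)]
Absolute values: [13, 7, 8]
||x||_1 = sum = 28.

28


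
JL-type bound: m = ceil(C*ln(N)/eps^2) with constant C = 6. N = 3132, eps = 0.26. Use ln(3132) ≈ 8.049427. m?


ln(3132) ≈ 8.049427.
eps^2 = 0.26^2 = 0.0676.
C*ln(N)/eps^2 ≈ 6*8.049427/0.0676 ≈ 714.4462.
m = ceil(714.4462) = 715.

715


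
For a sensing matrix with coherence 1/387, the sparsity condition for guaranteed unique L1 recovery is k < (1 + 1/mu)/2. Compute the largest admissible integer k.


1/mu = 387.
1 + 1/mu = 388.
(1 + 1/mu)/2 = 194 is an integer and the inequality is strict, so k_max = 194 - 1 = 193.

193


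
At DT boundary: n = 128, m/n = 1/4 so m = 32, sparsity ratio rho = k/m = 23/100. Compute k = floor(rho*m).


m = 1/4*128 = 32.
rho = 23/100.
rho*m = 23/100*32 = 7.36.
k = floor(7.36) = 7.

7


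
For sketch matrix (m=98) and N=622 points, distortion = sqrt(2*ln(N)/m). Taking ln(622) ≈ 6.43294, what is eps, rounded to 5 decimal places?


ln(622) ≈ 6.43294.
2*ln(N)/m ≈ 2*6.43294/98 ≈ 0.13128449.
eps = sqrt(0.13128449) ≈ 0.362332 ≈ 0.36233.

0.36233


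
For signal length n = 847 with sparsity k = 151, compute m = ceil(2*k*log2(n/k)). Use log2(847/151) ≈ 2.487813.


log2(n/k) = log2(847/151) ≈ 2.487813.
2*k*log2(n/k) ≈ 2*151*2.487813 = 751.319526.
m = ceil(751.319526) = 752.

752


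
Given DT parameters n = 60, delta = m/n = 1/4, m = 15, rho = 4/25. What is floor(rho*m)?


m = 1/4*60 = 15.
rho = 4/25.
rho*m = 4/25*15 = 2.4.
k = floor(2.4) = 2.

2


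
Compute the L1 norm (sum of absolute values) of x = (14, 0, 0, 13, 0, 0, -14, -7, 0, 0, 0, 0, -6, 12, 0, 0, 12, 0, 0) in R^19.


Non-zero entries: [(0, 14), (3, 13), (6, -14), (7, -7), (12, -6), (13, 12), (16, 12)]
Absolute values: [14, 13, 14, 7, 6, 12, 12]
||x||_1 = sum = 78.

78


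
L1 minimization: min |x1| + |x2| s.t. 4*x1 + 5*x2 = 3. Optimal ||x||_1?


Axis intercepts:
  x1 = 3/4, x2 = 0: L1 = 3/4
  x1 = 0, x2 = 3/5: L1 = 3/5
x* = (0, 3/5)
||x*||_1 = 3/5.

3/5


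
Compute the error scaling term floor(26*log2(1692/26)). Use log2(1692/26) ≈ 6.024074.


log2(n/k) = log2(1692/26) ≈ 6.024074.
k*log2(n/k) ≈ 26*6.024074 = 156.625924.
floor(156.625924) = 156.

156


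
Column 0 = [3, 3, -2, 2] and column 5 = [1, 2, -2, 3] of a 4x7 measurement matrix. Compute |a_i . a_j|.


Inner product: 3*1 + 3*2 + -2*-2 + 2*3
Products: [3, 6, 4, 6]
Sum = 19.
|dot| = 19.

19


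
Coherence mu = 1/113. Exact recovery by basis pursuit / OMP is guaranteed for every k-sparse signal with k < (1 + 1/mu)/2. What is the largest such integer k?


1/mu = 113.
1 + 1/mu = 114.
(1 + 1/mu)/2 = 57 is an integer and the inequality is strict, so k_max = 57 - 1 = 56.

56


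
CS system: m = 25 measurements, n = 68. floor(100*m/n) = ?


100*m/n = 100*25/68 ≈ 36.7647.
floor = 36.

36


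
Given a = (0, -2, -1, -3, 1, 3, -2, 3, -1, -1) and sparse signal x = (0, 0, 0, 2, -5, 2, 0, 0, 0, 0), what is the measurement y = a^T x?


Non-zero terms: ['-3*2', '1*-5', '3*2']
Products: [-6, -5, 6]
y = sum = -5.

-5


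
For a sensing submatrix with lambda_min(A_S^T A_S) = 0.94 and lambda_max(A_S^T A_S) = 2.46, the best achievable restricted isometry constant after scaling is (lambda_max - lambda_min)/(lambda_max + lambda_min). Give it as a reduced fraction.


lambda_max - lambda_min = 2.46 - 0.94 = 1.52.
lambda_max + lambda_min = 2.46 + 0.94 = 3.40.
delta = 1.52/3.40 = 152/340 = 38/85.

38/85


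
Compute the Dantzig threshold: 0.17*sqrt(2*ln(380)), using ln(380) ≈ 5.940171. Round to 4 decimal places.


ln(380) ≈ 5.940171.
2*ln(n) ≈ 11.880342.
sqrt(2*ln(n)) ≈ sqrt(11.880342) ≈ 3.446787.
threshold ≈ 0.17*3.446787 = 0.58595379 ≈ 0.5860.

0.5860


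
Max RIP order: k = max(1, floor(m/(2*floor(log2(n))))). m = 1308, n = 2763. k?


floor(log2(2763)) = 11.
2*11 = 22.
m/(2*floor(log2(n))) = 1308/22 ≈ 59.4545.
floor = 59.
k = max(1, 59) = 59.

59


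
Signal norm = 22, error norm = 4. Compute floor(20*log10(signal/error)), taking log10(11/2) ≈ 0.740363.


||x||/||e|| = 22/4 = 11/2.
log10(11/2) ≈ 0.740363.
20*log10(||x||/||e||) ≈ 20*0.740363 = 14.80726.
floor(14.80726) = 14.

14


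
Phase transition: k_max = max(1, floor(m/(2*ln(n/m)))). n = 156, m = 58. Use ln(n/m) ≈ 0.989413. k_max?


n/m = 156/58 = 78/29.
ln(n/m) ≈ 0.989413.
2*ln(n/m) ≈ 1.978826.
m/(2*ln(n/m)) ≈ 58/1.978826 ≈ 29.3103.
floor = 29.
k_max = max(1, 29) = 29.

29


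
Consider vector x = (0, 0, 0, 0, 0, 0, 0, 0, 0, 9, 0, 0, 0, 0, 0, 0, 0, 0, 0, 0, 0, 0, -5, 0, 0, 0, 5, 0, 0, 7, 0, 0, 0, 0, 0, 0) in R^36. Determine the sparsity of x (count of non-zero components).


Non-zero positions: [9, 22, 26, 29].
Sparsity = 4.

4


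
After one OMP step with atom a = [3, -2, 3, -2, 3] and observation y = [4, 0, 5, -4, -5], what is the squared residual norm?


a^T a = 35.
a^T y = 20.
coeff = 20/35 = 4/7.
||r||^2 = 494/7.

494/7


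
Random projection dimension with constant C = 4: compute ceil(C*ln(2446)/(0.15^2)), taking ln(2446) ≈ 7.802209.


ln(2446) ≈ 7.802209.
eps^2 = 0.15^2 = 0.0225.
C*ln(N)/eps^2 ≈ 4*7.802209/0.0225 ≈ 1387.0594.
m = ceil(1387.0594) = 1388.

1388


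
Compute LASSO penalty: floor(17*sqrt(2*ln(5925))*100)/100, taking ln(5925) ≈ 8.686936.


ln(5925) ≈ 8.686936.
2*ln(n) ≈ 17.373872.
sqrt(2*ln(n)) ≈ sqrt(17.373872) ≈ 4.168198.
lambda ≈ 17*4.168198 = 70.859366.
floor(lambda*100)/100 = 70.85.

70.85


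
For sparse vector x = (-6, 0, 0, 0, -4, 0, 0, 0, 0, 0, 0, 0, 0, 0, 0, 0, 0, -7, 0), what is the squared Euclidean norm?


Non-zero entries: [(0, -6), (4, -4), (17, -7)]
Squares: [36, 16, 49]
||x||_2^2 = sum = 101.

101


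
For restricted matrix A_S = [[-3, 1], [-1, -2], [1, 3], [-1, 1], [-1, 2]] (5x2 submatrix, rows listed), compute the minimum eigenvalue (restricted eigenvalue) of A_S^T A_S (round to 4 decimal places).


A_S^T A_S = [[13, -1], [-1, 19]].
trace = 32.
det = 246.
disc = trace^2 - 4*det = 1024 - 4*246 = 40.
sqrt(40) ≈ 6.324555.
lam_min = (32 - sqrt(40))/2 ≈ (32 - 6.324555)/2 = 12.8377225 ≈ 12.8377.

12.8377


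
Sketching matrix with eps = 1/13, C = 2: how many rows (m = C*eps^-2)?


1/eps = 13.
(1/eps)^2 = 169.
m = 2*169 = 338.

338


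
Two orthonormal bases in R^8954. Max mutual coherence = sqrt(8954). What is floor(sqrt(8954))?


94^2 = 8836 <= 8954 < 9025 = 95^2, so 94 <= sqrt(8954) < 95.
floor(sqrt(8954)) = 94.

94


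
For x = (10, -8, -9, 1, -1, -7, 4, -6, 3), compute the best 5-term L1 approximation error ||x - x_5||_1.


Sorted |x_i| descending: [10, 9, 8, 7, 6, 4, 3, 1, 1]
Keep top 5: [10, 9, 8, 7, 6]
Tail entries: [4, 3, 1, 1]
L1 error = sum of tail = 9.

9


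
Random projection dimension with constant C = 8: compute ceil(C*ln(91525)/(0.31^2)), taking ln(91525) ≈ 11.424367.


ln(91525) ≈ 11.424367.
eps^2 = 0.31^2 = 0.0961.
C*ln(N)/eps^2 ≈ 8*11.424367/0.0961 ≈ 951.0399.
m = ceil(951.0399) = 952.

952


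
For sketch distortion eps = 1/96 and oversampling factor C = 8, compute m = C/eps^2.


1/eps = 96.
(1/eps)^2 = 9216.
m = 8*9216 = 73728.

73728


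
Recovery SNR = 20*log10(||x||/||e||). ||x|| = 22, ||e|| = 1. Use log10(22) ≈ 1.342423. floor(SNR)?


||x||/||e|| = 22/1 = 22.
log10(22) ≈ 1.342423.
20*log10(||x||/||e||) ≈ 20*1.342423 = 26.84846.
floor(26.84846) = 26.

26


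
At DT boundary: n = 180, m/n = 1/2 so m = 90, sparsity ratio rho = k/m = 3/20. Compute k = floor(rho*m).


m = 1/2*180 = 90.
rho = 3/20.
rho*m = 3/20*90 = 13.5.
k = floor(13.5) = 13.

13


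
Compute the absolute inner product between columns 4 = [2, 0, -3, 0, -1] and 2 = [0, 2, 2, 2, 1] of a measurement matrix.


Inner product: 2*0 + 0*2 + -3*2 + 0*2 + -1*1
Products: [0, 0, -6, 0, -1]
Sum = -7.
|dot| = 7.

7


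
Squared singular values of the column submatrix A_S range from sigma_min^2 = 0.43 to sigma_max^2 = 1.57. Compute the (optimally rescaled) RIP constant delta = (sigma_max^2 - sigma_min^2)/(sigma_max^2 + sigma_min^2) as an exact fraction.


lambda_max - lambda_min = 1.57 - 0.43 = 1.14.
lambda_max + lambda_min = 1.57 + 0.43 = 2.00.
delta = 1.14/2.00 = 114/200 = 57/100.

57/100


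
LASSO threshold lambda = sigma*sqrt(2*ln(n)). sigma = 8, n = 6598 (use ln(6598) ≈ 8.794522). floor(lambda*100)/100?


ln(6598) ≈ 8.794522.
2*ln(n) ≈ 17.589044.
sqrt(2*ln(n)) ≈ sqrt(17.589044) ≈ 4.193929.
lambda ≈ 8*4.193929 = 33.551432.
floor(lambda*100)/100 = 33.55.

33.55


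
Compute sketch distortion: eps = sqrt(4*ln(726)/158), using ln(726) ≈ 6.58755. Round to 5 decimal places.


ln(726) ≈ 6.58755.
4*ln(N)/m ≈ 4*6.58755/158 ≈ 0.16677342.
eps = sqrt(0.16677342) ≈ 0.408379 ≈ 0.40838.

0.40838


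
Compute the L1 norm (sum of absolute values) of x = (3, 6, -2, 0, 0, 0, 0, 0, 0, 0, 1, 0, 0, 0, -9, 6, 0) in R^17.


Non-zero entries: [(0, 3), (1, 6), (2, -2), (10, 1), (14, -9), (15, 6)]
Absolute values: [3, 6, 2, 1, 9, 6]
||x||_1 = sum = 27.

27


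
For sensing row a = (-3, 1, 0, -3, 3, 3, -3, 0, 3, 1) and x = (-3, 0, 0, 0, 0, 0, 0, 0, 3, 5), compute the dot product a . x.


Non-zero terms: ['-3*-3', '3*3', '1*5']
Products: [9, 9, 5]
y = sum = 23.

23


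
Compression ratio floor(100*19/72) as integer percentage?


100*m/n = 100*19/72 ≈ 26.3889.
floor = 26.

26


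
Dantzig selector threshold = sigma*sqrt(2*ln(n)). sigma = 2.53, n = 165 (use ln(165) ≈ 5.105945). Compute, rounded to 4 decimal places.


ln(165) ≈ 5.105945.
2*ln(n) ≈ 10.21189.
sqrt(2*ln(n)) ≈ sqrt(10.21189) ≈ 3.195605.
threshold ≈ 2.53*3.195605 = 8.08488065 ≈ 8.0849.

8.0849


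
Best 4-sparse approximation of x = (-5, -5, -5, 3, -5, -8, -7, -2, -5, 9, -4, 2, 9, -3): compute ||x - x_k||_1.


Sorted |x_i| descending: [9, 9, 8, 7, 5, 5, 5, 5, 5, 4, 3, 3, 2, 2]
Keep top 4: [9, 9, 8, 7]
Tail entries: [5, 5, 5, 5, 5, 4, 3, 3, 2, 2]
L1 error = sum of tail = 39.

39


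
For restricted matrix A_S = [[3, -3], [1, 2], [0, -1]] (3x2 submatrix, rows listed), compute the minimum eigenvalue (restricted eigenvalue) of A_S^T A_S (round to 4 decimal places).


A_S^T A_S = [[10, -7], [-7, 14]].
trace = 24.
det = 91.
disc = trace^2 - 4*det = 576 - 4*91 = 212.
sqrt(212) ≈ 14.560220.
lam_min = (24 - sqrt(212))/2 ≈ (24 - 14.560220)/2 = 4.71989 ≈ 4.7199.

4.7199


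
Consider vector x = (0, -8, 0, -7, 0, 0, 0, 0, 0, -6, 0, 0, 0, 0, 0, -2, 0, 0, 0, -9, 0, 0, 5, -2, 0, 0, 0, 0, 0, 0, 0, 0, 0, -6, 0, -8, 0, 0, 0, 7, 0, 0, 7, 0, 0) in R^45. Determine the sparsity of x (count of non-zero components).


Non-zero positions: [1, 3, 9, 15, 19, 22, 23, 33, 35, 39, 42].
Sparsity = 11.

11


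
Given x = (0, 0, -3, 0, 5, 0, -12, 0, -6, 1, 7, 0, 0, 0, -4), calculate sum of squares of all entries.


Non-zero entries: [(2, -3), (4, 5), (6, -12), (8, -6), (9, 1), (10, 7), (14, -4)]
Squares: [9, 25, 144, 36, 1, 49, 16]
||x||_2^2 = sum = 280.

280


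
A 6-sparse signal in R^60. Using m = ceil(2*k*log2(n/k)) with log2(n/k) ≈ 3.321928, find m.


log2(n/k) = log2(60/6) ≈ 3.321928.
2*k*log2(n/k) ≈ 2*6*3.321928 = 39.863136.
m = ceil(39.863136) = 40.

40


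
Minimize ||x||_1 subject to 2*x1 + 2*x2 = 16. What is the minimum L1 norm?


Axis intercepts:
  x1 = 8, x2 = 0: L1 = 8
  x1 = 0, x2 = 8: L1 = 8
x* = (8, 0)
||x*||_1 = 8.

8


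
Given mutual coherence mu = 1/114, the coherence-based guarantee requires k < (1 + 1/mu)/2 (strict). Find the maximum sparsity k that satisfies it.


1/mu = 114.
1 + 1/mu = 115.
(1 + 1/mu)/2 = 57.5 is not an integer, so k_max = floor(57.5) = 57.

57


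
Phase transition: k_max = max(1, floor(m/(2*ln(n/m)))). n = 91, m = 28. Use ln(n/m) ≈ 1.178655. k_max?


n/m = 91/28 = 13/4.
ln(n/m) ≈ 1.178655.
2*ln(n/m) ≈ 2.35731.
m/(2*ln(n/m)) ≈ 28/2.35731 ≈ 11.8779.
floor = 11.
k_max = max(1, 11) = 11.

11


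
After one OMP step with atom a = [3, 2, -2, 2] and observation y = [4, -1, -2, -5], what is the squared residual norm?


a^T a = 21.
a^T y = 4.
coeff = 4/21 = 4/21.
||r||^2 = 950/21.

950/21


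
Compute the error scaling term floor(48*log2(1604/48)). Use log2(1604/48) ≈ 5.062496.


log2(n/k) = log2(1604/48) ≈ 5.062496.
k*log2(n/k) ≈ 48*5.062496 = 242.999808.
floor(242.999808) = 242.

242


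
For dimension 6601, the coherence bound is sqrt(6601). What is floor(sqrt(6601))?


81^2 = 6561 <= 6601 < 6724 = 82^2, so 81 <= sqrt(6601) < 82.
floor(sqrt(6601)) = 81.

81


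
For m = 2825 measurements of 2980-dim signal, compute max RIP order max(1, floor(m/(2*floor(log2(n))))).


floor(log2(2980)) = 11.
2*11 = 22.
m/(2*floor(log2(n))) = 2825/22 ≈ 128.4091.
floor = 128.
k = max(1, 128) = 128.

128


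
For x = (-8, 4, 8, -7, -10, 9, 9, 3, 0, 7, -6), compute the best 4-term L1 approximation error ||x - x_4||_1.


Sorted |x_i| descending: [10, 9, 9, 8, 8, 7, 7, 6, 4, 3, 0]
Keep top 4: [10, 9, 9, 8]
Tail entries: [8, 7, 7, 6, 4, 3, 0]
L1 error = sum of tail = 35.

35


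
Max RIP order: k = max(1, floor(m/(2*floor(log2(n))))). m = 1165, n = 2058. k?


floor(log2(2058)) = 11.
2*11 = 22.
m/(2*floor(log2(n))) = 1165/22 ≈ 52.9545.
floor = 52.
k = max(1, 52) = 52.

52


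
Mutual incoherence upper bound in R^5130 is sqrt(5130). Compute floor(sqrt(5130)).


71^2 = 5041 <= 5130 < 5184 = 72^2, so 71 <= sqrt(5130) < 72.
floor(sqrt(5130)) = 71.

71


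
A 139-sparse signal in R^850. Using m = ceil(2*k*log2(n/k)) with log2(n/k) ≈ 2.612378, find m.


log2(n/k) = log2(850/139) ≈ 2.612378.
2*k*log2(n/k) ≈ 2*139*2.612378 = 726.241084.
m = ceil(726.241084) = 727.

727


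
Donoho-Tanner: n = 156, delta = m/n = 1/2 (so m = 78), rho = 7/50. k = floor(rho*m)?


m = 1/2*156 = 78.
rho = 7/50.
rho*m = 7/50*78 = 10.92.
k = floor(10.92) = 10.

10


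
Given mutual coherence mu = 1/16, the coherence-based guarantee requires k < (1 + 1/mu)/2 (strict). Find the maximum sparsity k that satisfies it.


1/mu = 16.
1 + 1/mu = 17.
(1 + 1/mu)/2 = 8.5 is not an integer, so k_max = floor(8.5) = 8.

8


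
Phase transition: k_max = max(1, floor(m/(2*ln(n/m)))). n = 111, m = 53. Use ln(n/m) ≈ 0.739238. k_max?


n/m = 111/53.
ln(n/m) ≈ 0.739238.
2*ln(n/m) ≈ 1.478476.
m/(2*ln(n/m)) ≈ 53/1.478476 ≈ 35.8477.
floor = 35.
k_max = max(1, 35) = 35.

35


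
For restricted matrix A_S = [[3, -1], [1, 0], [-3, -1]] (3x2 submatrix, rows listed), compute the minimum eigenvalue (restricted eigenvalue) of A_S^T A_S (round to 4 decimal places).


A_S^T A_S = [[19, 0], [0, 2]].
trace = 21.
det = 38.
disc = trace^2 - 4*det = 441 - 4*38 = 289.
sqrt(289) = 17.
lam_min = (21 - 17)/2 = 2 = 2.0000.

2.0000


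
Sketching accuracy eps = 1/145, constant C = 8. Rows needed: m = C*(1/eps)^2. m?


1/eps = 145.
(1/eps)^2 = 21025.
m = 8*21025 = 168200.

168200


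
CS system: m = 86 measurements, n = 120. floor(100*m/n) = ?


100*m/n = 100*86/120 ≈ 71.6667.
floor = 71.

71


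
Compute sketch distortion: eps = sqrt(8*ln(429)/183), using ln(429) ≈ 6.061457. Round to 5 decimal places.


ln(429) ≈ 6.061457.
8*ln(N)/m ≈ 8*6.061457/183 ≈ 0.26498173.
eps = sqrt(0.26498173) ≈ 0.5147638 ≈ 0.51476.

0.51476


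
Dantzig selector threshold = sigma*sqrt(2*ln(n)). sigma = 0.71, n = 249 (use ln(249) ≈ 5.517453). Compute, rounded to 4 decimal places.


ln(249) ≈ 5.517453.
2*ln(n) ≈ 11.034906.
sqrt(2*ln(n)) ≈ sqrt(11.034906) ≈ 3.321883.
threshold ≈ 0.71*3.321883 = 2.35853693 ≈ 2.3585.

2.3585


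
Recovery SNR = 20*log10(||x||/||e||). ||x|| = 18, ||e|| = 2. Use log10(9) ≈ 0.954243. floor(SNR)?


||x||/||e|| = 18/2 = 9.
log10(9) ≈ 0.954243.
20*log10(||x||/||e||) ≈ 20*0.954243 = 19.08486.
floor(19.08486) = 19.

19


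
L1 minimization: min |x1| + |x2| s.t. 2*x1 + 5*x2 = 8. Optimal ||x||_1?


Axis intercepts:
  x1 = 4, x2 = 0: L1 = 4
  x1 = 0, x2 = 8/5: L1 = 8/5
x* = (0, 8/5)
||x*||_1 = 8/5.

8/5


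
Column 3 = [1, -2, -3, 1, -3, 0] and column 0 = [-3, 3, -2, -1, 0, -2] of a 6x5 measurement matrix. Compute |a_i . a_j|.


Inner product: 1*-3 + -2*3 + -3*-2 + 1*-1 + -3*0 + 0*-2
Products: [-3, -6, 6, -1, 0, 0]
Sum = -4.
|dot| = 4.

4
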